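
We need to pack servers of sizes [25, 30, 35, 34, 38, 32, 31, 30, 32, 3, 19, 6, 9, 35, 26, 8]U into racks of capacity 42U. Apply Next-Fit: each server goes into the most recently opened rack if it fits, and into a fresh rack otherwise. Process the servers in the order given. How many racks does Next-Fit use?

Put 25U in rack 1; 17U remain.
Put 30U in rack 2; 12U remain.
Put 35U in rack 3; 7U remain.
Put 34U in rack 4; 8U remain.
Put 38U in rack 5; 4U remain.
Put 32U in rack 6; 10U remain.
Put 31U in rack 7; 11U remain.
Put 30U in rack 8; 12U remain.
Put 32U in rack 9; 10U remain.
Put 3U in rack 9; 7U remain.
Put 19U in rack 10; 23U remain.
Put 6U in rack 10; 17U remain.
Put 9U in rack 10; 8U remain.
Put 35U in rack 11; 7U remain.
Put 26U in rack 12; 16U remain.
Put 8U in rack 12; 8U remain.

12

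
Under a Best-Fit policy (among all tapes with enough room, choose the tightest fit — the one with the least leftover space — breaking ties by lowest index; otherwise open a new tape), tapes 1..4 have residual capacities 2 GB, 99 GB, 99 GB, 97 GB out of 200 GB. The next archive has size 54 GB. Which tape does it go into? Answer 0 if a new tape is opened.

Tapes with room: tape 2 (99 GB), tape 3 (99 GB), tape 4 (97 GB).
Tightest fit is tape 4 with 97 GB free.

4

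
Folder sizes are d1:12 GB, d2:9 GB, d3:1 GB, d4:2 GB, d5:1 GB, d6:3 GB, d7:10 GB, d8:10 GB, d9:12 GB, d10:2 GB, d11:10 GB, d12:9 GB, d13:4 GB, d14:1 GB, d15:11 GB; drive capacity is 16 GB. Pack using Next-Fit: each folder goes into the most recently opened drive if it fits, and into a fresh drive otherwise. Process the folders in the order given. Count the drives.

8 drives

d1 (12 GB) → drive 1 (remaining 4 GB)
d2 (9 GB) → drive 2 (remaining 7 GB)
d3 (1 GB) → drive 2 (remaining 6 GB)
d4 (2 GB) → drive 2 (remaining 4 GB)
d5 (1 GB) → drive 2 (remaining 3 GB)
d6 (3 GB) → drive 2 (remaining 0 GB)
d7 (10 GB) → drive 3 (remaining 6 GB)
d8 (10 GB) → drive 4 (remaining 6 GB)
d9 (12 GB) → drive 5 (remaining 4 GB)
d10 (2 GB) → drive 5 (remaining 2 GB)
d11 (10 GB) → drive 6 (remaining 6 GB)
d12 (9 GB) → drive 7 (remaining 7 GB)
d13 (4 GB) → drive 7 (remaining 3 GB)
d14 (1 GB) → drive 7 (remaining 2 GB)
d15 (11 GB) → drive 8 (remaining 5 GB)
Final drives: [12] [9,1,2,1,3] [10] [10] [12,2] [10] [9,4,1] [11].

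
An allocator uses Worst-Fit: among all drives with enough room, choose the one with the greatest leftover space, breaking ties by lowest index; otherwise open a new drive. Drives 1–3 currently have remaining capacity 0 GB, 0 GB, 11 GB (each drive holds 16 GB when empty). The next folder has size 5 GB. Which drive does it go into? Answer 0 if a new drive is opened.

3

Drives with room: drive 3 (11 GB).
Most room is drive 3 with 11 GB free.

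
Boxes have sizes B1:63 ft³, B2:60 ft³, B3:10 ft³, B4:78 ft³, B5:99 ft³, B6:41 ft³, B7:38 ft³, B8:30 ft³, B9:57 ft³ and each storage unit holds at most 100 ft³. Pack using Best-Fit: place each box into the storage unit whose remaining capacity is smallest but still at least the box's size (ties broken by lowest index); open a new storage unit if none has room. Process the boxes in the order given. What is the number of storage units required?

6

storage unit 1: place B1 (63 ft³), 37 ft³ left
storage unit 2: place B2 (60 ft³), 40 ft³ left
storage unit 1: place B3 (10 ft³), 27 ft³ left
storage unit 3: place B4 (78 ft³), 22 ft³ left
storage unit 4: place B5 (99 ft³), 1 ft³ left
storage unit 5: place B6 (41 ft³), 59 ft³ left
storage unit 2: place B7 (38 ft³), 2 ft³ left
storage unit 5: place B8 (30 ft³), 29 ft³ left
storage unit 6: place B9 (57 ft³), 43 ft³ left
Final storage units: [63,10] [60,38] [78] [99] [41,30] [57].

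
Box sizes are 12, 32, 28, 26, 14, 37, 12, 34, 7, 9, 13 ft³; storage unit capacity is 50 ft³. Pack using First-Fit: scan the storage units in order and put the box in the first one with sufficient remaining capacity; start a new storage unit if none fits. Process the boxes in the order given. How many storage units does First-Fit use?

storage unit 1: place 12 ft³, 38 ft³ left
storage unit 1: place 32 ft³, 6 ft³ left
storage unit 2: place 28 ft³, 22 ft³ left
storage unit 3: place 26 ft³, 24 ft³ left
storage unit 2: place 14 ft³, 8 ft³ left
storage unit 4: place 37 ft³, 13 ft³ left
storage unit 3: place 12 ft³, 12 ft³ left
storage unit 5: place 34 ft³, 16 ft³ left
storage unit 2: place 7 ft³, 1 ft³ left
storage unit 3: place 9 ft³, 3 ft³ left
storage unit 4: place 13 ft³, 0 ft³ left

5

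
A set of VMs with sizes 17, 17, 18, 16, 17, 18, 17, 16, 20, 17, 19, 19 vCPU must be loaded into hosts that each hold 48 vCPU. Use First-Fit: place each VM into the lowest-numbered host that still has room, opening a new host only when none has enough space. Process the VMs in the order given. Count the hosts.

6 hosts

host 1: place 17 vCPU, 31 vCPU left
host 1: place 17 vCPU, 14 vCPU left
host 2: place 18 vCPU, 30 vCPU left
host 2: place 16 vCPU, 14 vCPU left
host 3: place 17 vCPU, 31 vCPU left
host 3: place 18 vCPU, 13 vCPU left
host 4: place 17 vCPU, 31 vCPU left
host 4: place 16 vCPU, 15 vCPU left
host 5: place 20 vCPU, 28 vCPU left
host 5: place 17 vCPU, 11 vCPU left
host 6: place 19 vCPU, 29 vCPU left
host 6: place 19 vCPU, 10 vCPU left
Final hosts: [17,17] [18,16] [17,18] [17,16] [20,17] [19,19].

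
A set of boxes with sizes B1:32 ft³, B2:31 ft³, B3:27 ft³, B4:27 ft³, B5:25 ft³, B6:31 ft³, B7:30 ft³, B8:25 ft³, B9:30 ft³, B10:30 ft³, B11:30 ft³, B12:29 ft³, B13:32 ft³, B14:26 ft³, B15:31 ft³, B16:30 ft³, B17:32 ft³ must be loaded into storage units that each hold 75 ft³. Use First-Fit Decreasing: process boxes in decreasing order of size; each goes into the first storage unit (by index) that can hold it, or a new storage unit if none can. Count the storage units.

Sorted descending: 32, 32, 32, 31, 31, 31, 30, 30, 30, 30, 30, 29, 27, 27, 26, 25, 25.
32 ft³ → storage unit 1 (remaining 43 ft³)
32 ft³ → storage unit 1 (remaining 11 ft³)
32 ft³ → storage unit 2 (remaining 43 ft³)
31 ft³ → storage unit 2 (remaining 12 ft³)
31 ft³ → storage unit 3 (remaining 44 ft³)
31 ft³ → storage unit 3 (remaining 13 ft³)
30 ft³ → storage unit 4 (remaining 45 ft³)
30 ft³ → storage unit 4 (remaining 15 ft³)
30 ft³ → storage unit 5 (remaining 45 ft³)
30 ft³ → storage unit 5 (remaining 15 ft³)
30 ft³ → storage unit 6 (remaining 45 ft³)
29 ft³ → storage unit 6 (remaining 16 ft³)
27 ft³ → storage unit 7 (remaining 48 ft³)
27 ft³ → storage unit 7 (remaining 21 ft³)
26 ft³ → storage unit 8 (remaining 49 ft³)
25 ft³ → storage unit 8 (remaining 24 ft³)
25 ft³ → storage unit 9 (remaining 50 ft³)
Final storage units: [32,32] [32,31] [31,31] [30,30] [30,30] [30,29] [27,27] [26,25] [25].

9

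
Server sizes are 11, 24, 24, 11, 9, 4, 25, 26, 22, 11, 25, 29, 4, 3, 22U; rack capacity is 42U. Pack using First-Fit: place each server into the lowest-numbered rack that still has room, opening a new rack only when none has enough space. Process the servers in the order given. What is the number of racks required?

8 racks

Put 11U in rack 1; 31U remain.
Put 24U in rack 1; 7U remain.
Put 24U in rack 2; 18U remain.
Put 11U in rack 2; 7U remain.
Put 9U in rack 3; 33U remain.
Put 4U in rack 1; 3U remain.
Put 25U in rack 3; 8U remain.
Put 26U in rack 4; 16U remain.
Put 22U in rack 5; 20U remain.
Put 11U in rack 4; 5U remain.
Put 25U in rack 6; 17U remain.
Put 29U in rack 7; 13U remain.
Put 4U in rack 2; 3U remain.
Put 3U in rack 1; 0U remain.
Put 22U in rack 8; 20U remain.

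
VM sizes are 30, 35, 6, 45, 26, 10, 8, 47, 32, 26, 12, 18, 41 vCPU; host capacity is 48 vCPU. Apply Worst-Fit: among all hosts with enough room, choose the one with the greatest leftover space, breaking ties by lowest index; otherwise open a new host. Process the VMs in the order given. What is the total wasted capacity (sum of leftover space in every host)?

96

Put 30 vCPU in host 1; 18 vCPU remain.
Put 35 vCPU in host 2; 13 vCPU remain.
Put 6 vCPU in host 1; 12 vCPU remain.
Put 45 vCPU in host 3; 3 vCPU remain.
Put 26 vCPU in host 4; 22 vCPU remain.
Put 10 vCPU in host 4; 12 vCPU remain.
Put 8 vCPU in host 2; 5 vCPU remain.
Put 47 vCPU in host 5; 1 vCPU remain.
Put 32 vCPU in host 6; 16 vCPU remain.
Put 26 vCPU in host 7; 22 vCPU remain.
Put 12 vCPU in host 7; 10 vCPU remain.
Put 18 vCPU in host 8; 30 vCPU remain.
Put 41 vCPU in host 9; 7 vCPU remain.
9 hosts × 48 vCPU = 432 vCPU; used 336 vCPU; unused 96 vCPU.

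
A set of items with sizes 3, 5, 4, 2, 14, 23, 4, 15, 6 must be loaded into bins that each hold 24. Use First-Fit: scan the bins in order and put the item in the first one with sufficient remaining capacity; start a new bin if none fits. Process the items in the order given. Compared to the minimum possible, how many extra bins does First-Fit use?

0

First-Fit: [3,5,4,2,4,6] [14] [23] [15] → 4 bins.
Total size 76; any packing needs at least ⌈76/24⌉ = 4 bins.
So 4 is already optimal.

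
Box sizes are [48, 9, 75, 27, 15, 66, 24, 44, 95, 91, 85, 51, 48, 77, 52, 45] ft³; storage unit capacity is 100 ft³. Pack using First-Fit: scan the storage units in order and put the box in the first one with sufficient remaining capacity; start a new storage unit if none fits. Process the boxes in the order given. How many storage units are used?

storage unit 1: place 48 ft³, 52 ft³ left
storage unit 1: place 9 ft³, 43 ft³ left
storage unit 2: place 75 ft³, 25 ft³ left
storage unit 1: place 27 ft³, 16 ft³ left
storage unit 1: place 15 ft³, 1 ft³ left
storage unit 3: place 66 ft³, 34 ft³ left
storage unit 2: place 24 ft³, 1 ft³ left
storage unit 4: place 44 ft³, 56 ft³ left
storage unit 5: place 95 ft³, 5 ft³ left
storage unit 6: place 91 ft³, 9 ft³ left
storage unit 7: place 85 ft³, 15 ft³ left
storage unit 4: place 51 ft³, 5 ft³ left
storage unit 8: place 48 ft³, 52 ft³ left
storage unit 9: place 77 ft³, 23 ft³ left
storage unit 8: place 52 ft³, 0 ft³ left
storage unit 10: place 45 ft³, 55 ft³ left
Final storage units: [48,9,27,15] [75,24] [66] [44,51] [95] [91] [85] [48,52] [77] [45].

10 storage units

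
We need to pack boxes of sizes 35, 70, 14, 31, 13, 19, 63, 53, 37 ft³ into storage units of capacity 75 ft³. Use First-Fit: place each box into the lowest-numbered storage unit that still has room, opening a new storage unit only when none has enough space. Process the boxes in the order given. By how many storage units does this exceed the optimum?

1

First-Fit: [35,14,13] [70] [31,19] [63] [53] [37] → 6 storage units.
Total size 335 ft³; any packing needs at least ⌈335/75⌉ = 5 storage units.
An optimal packing achieves that bound: [70] [63] [53,19] [37,35] [31,14,13] → 5 storage units.
Excess: 6 − 5 = 1.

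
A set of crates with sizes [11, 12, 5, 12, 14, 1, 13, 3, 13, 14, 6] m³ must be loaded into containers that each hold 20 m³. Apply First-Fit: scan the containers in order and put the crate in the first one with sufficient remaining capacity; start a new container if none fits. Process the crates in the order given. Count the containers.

container 1: place 11 m³, 9 m³ left
container 2: place 12 m³, 8 m³ left
container 1: place 5 m³, 4 m³ left
container 3: place 12 m³, 8 m³ left
container 4: place 14 m³, 6 m³ left
container 1: place 1 m³, 3 m³ left
container 5: place 13 m³, 7 m³ left
container 1: place 3 m³, 0 m³ left
container 6: place 13 m³, 7 m³ left
container 7: place 14 m³, 6 m³ left
container 2: place 6 m³, 2 m³ left
Final containers: [11,5,1,3] [12,6] [12] [14] [13] [13] [14].

7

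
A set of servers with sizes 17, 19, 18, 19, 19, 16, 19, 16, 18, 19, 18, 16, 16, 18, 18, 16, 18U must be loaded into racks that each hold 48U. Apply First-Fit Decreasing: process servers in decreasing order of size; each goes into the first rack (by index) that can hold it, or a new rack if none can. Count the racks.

8

Sorted descending: 19, 19, 19, 19, 19, 18, 18, 18, 18, 18, 18, 17, 16, 16, 16, 16, 16.
19U → rack 1 (remaining 29U)
19U → rack 1 (remaining 10U)
19U → rack 2 (remaining 29U)
19U → rack 2 (remaining 10U)
19U → rack 3 (remaining 29U)
18U → rack 3 (remaining 11U)
18U → rack 4 (remaining 30U)
18U → rack 4 (remaining 12U)
18U → rack 5 (remaining 30U)
18U → rack 5 (remaining 12U)
18U → rack 6 (remaining 30U)
17U → rack 6 (remaining 13U)
16U → rack 7 (remaining 32U)
16U → rack 7 (remaining 16U)
16U → rack 7 (remaining 0U)
16U → rack 8 (remaining 32U)
16U → rack 8 (remaining 16U)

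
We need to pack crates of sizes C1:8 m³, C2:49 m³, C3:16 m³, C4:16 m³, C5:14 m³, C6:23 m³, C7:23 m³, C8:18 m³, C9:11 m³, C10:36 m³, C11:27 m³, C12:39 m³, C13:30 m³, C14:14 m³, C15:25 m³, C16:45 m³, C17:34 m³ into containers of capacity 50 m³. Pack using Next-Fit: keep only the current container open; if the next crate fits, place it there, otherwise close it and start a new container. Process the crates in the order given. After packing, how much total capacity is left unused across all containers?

container 1: place C1 (8 m³), 42 m³ left
container 2: place C2 (49 m³), 1 m³ left
container 3: place C3 (16 m³), 34 m³ left
container 3: place C4 (16 m³), 18 m³ left
container 3: place C5 (14 m³), 4 m³ left
container 4: place C6 (23 m³), 27 m³ left
container 4: place C7 (23 m³), 4 m³ left
container 5: place C8 (18 m³), 32 m³ left
container 5: place C9 (11 m³), 21 m³ left
container 6: place C10 (36 m³), 14 m³ left
container 7: place C11 (27 m³), 23 m³ left
container 8: place C12 (39 m³), 11 m³ left
container 9: place C13 (30 m³), 20 m³ left
container 9: place C14 (14 m³), 6 m³ left
container 10: place C15 (25 m³), 25 m³ left
container 11: place C16 (45 m³), 5 m³ left
container 12: place C17 (34 m³), 16 m³ left
12 containers × 50 m³ = 600 m³; used 428 m³; unused 172 m³.

172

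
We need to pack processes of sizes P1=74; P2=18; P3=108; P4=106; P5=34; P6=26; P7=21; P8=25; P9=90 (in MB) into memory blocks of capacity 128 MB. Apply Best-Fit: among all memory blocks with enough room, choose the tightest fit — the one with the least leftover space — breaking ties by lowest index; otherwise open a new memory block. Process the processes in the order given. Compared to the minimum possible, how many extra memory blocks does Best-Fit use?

Best-Fit: [74,18,34] [108] [106,21] [26,25] [90] → 5 memory blocks.
Total size 502 MB; any packing needs at least ⌈502/128⌉ = 4 memory blocks.
An optimal packing achieves that bound: [108,18] [106,21] [90,34] [74,26,25] → 4 memory blocks.
Excess: 5 − 4 = 1.

1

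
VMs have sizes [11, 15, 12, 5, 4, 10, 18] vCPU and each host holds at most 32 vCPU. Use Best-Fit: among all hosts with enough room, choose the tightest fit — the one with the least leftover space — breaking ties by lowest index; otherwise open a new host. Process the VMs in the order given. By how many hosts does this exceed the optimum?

Best-Fit: [11,15,5] [12,4,10] [18] → 3 hosts.
Total size 75 vCPU; any packing needs at least ⌈75/32⌉ = 3 hosts.
So 3 is already optimal.

0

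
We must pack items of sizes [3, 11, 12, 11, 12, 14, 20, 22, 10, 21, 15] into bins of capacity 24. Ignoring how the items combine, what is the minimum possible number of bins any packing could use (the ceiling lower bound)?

Total size = 3 + 11 + 12 + 11 + 12 + 14 + 20 + 22 + 10 + 21 + 15 = 151.
⌈151 / 24⌉ = 7.

7 bins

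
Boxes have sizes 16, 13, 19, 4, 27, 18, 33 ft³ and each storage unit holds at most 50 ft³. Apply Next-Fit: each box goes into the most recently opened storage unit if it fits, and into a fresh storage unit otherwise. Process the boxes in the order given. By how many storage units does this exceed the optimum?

Next-Fit: [16,13,19] [4,27,18] [33] → 3 storage units.
Total size 130 ft³; any packing needs at least ⌈130/50⌉ = 3 storage units.
So 3 is already optimal.

0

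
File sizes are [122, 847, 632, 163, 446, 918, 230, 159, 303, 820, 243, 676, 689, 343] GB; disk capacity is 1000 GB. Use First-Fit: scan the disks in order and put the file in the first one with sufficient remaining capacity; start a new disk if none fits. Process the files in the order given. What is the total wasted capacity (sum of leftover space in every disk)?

1409

disk 1: place 122 GB, 878 GB left
disk 1: place 847 GB, 31 GB left
disk 2: place 632 GB, 368 GB left
disk 2: place 163 GB, 205 GB left
disk 3: place 446 GB, 554 GB left
disk 4: place 918 GB, 82 GB left
disk 3: place 230 GB, 324 GB left
disk 2: place 159 GB, 46 GB left
disk 3: place 303 GB, 21 GB left
disk 5: place 820 GB, 180 GB left
disk 6: place 243 GB, 757 GB left
disk 6: place 676 GB, 81 GB left
disk 7: place 689 GB, 311 GB left
disk 8: place 343 GB, 657 GB left
8 disks × 1000 GB = 8000 GB; used 6591 GB; unused 1409 GB.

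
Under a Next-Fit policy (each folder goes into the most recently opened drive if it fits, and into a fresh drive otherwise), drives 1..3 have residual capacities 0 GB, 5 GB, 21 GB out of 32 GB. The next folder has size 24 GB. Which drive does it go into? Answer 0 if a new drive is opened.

0

Next-Fit only looks at drive 3, which has 21 GB free.
24 GB does not fit, so a new drive is opened.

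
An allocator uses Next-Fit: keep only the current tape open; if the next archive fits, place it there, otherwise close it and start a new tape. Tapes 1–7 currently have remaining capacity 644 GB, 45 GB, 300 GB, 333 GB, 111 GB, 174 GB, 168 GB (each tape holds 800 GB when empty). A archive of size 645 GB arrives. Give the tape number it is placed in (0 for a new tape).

0

Next-Fit only looks at tape 7, which has 168 GB free.
645 GB does not fit, so a new tape is opened.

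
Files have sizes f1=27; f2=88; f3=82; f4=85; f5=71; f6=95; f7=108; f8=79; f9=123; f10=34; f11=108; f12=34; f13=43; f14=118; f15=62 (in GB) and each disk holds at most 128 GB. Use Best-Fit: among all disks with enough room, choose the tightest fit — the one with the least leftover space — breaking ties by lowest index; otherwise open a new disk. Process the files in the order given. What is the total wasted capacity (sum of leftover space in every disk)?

f1 (27 GB) → disk 1 (remaining 101 GB)
f2 (88 GB) → disk 1 (remaining 13 GB)
f3 (82 GB) → disk 2 (remaining 46 GB)
f4 (85 GB) → disk 3 (remaining 43 GB)
f5 (71 GB) → disk 4 (remaining 57 GB)
f6 (95 GB) → disk 5 (remaining 33 GB)
f7 (108 GB) → disk 6 (remaining 20 GB)
f8 (79 GB) → disk 7 (remaining 49 GB)
f9 (123 GB) → disk 8 (remaining 5 GB)
f10 (34 GB) → disk 3 (remaining 9 GB)
f11 (108 GB) → disk 9 (remaining 20 GB)
f12 (34 GB) → disk 2 (remaining 12 GB)
f13 (43 GB) → disk 7 (remaining 6 GB)
f14 (118 GB) → disk 10 (remaining 10 GB)
f15 (62 GB) → disk 11 (remaining 66 GB)
11 disks × 128 GB = 1408 GB; used 1157 GB; unused 251 GB.

251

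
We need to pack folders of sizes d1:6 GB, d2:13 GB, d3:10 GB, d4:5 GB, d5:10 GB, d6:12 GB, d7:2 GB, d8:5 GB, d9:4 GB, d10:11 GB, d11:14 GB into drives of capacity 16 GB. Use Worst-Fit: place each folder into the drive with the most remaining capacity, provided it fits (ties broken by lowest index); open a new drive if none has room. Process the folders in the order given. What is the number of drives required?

7 drives

drive 1: place d1 (6 GB), 10 GB left
drive 2: place d2 (13 GB), 3 GB left
drive 1: place d3 (10 GB), 0 GB left
drive 3: place d4 (5 GB), 11 GB left
drive 3: place d5 (10 GB), 1 GB left
drive 4: place d6 (12 GB), 4 GB left
drive 4: place d7 (2 GB), 2 GB left
drive 5: place d8 (5 GB), 11 GB left
drive 5: place d9 (4 GB), 7 GB left
drive 6: place d10 (11 GB), 5 GB left
drive 7: place d11 (14 GB), 2 GB left
Final drives: [6,10] [13] [5,10] [12,2] [5,4] [11] [14].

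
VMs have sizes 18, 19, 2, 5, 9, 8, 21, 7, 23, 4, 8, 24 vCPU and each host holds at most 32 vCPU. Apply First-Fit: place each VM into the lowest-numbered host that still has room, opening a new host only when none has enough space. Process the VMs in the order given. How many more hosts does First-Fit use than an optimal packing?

First-Fit: [18,2,5,7] [19,9,4] [8,21] [23,8] [24] → 5 hosts.
Total size 148 vCPU; any packing needs at least ⌈148/32⌉ = 5 hosts.
So 5 is already optimal.

0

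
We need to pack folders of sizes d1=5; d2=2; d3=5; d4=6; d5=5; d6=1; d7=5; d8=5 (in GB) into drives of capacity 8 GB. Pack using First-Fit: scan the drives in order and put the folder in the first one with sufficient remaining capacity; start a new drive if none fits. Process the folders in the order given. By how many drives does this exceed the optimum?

First-Fit: [5,2,1] [5] [6] [5] [5] [5] → 6 drives.
6 folders exceed 4 GB (half the capacity), and no two of those can share a drive, so at least 6 drives are needed.
So 6 is already optimal.

0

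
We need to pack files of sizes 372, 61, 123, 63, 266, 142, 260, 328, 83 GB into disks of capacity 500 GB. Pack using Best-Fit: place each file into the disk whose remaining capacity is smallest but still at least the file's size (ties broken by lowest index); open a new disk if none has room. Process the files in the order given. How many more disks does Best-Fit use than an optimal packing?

0

Best-Fit: [372,61,63] [123,266] [142,260,83] [328] → 4 disks.
Total size 1698 GB; any packing needs at least ⌈1698/500⌉ = 4 disks.
So 4 is already optimal.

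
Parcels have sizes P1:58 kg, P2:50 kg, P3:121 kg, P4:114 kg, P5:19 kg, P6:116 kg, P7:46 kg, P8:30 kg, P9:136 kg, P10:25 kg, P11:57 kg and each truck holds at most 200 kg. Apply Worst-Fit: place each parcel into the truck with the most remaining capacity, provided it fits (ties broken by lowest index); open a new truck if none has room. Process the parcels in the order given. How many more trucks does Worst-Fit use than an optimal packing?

1

Worst-Fit: [58,50,19,57] [121,25] [114,46] [116,30] [136] → 5 trucks.
Total size 772 kg; any packing needs at least ⌈772/200⌉ = 4 trucks.
An optimal packing achieves that bound: [136,58] [121,57,19] [116,50,30] [114,46,25] → 4 trucks.
Excess: 5 − 4 = 1.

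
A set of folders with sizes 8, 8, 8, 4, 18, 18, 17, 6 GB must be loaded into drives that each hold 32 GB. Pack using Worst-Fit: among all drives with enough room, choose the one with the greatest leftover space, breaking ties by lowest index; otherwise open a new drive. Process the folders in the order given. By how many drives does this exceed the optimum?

1

Worst-Fit: [8,8,8,4] [18] [18] [17,6] → 4 drives.
Total size 87 GB; any packing needs at least ⌈87/32⌉ = 3 drives.
An optimal packing achieves that bound: [18,8,6] [18,8,4] [17,8] → 3 drives.
Excess: 4 − 3 = 1.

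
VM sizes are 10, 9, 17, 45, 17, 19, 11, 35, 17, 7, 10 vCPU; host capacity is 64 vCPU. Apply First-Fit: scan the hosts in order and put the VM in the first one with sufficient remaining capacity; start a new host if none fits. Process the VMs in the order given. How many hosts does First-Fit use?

host 1: place 10 vCPU, 54 vCPU left
host 1: place 9 vCPU, 45 vCPU left
host 1: place 17 vCPU, 28 vCPU left
host 2: place 45 vCPU, 19 vCPU left
host 1: place 17 vCPU, 11 vCPU left
host 2: place 19 vCPU, 0 vCPU left
host 1: place 11 vCPU, 0 vCPU left
host 3: place 35 vCPU, 29 vCPU left
host 3: place 17 vCPU, 12 vCPU left
host 3: place 7 vCPU, 5 vCPU left
host 4: place 10 vCPU, 54 vCPU left

4 hosts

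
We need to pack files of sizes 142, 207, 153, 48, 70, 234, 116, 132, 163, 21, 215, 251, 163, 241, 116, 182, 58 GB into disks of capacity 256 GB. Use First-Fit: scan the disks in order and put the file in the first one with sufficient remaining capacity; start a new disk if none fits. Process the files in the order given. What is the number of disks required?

12 disks

142 GB → disk 1 (remaining 114 GB)
207 GB → disk 2 (remaining 49 GB)
153 GB → disk 3 (remaining 103 GB)
48 GB → disk 1 (remaining 66 GB)
70 GB → disk 3 (remaining 33 GB)
234 GB → disk 4 (remaining 22 GB)
116 GB → disk 5 (remaining 140 GB)
132 GB → disk 5 (remaining 8 GB)
163 GB → disk 6 (remaining 93 GB)
21 GB → disk 1 (remaining 45 GB)
215 GB → disk 7 (remaining 41 GB)
251 GB → disk 8 (remaining 5 GB)
163 GB → disk 9 (remaining 93 GB)
241 GB → disk 10 (remaining 15 GB)
116 GB → disk 11 (remaining 140 GB)
182 GB → disk 12 (remaining 74 GB)
58 GB → disk 6 (remaining 35 GB)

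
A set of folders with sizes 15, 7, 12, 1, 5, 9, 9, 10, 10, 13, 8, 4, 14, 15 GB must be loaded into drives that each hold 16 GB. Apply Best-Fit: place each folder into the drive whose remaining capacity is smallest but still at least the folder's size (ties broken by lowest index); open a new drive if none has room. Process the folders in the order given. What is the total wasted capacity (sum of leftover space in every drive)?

44

15 GB → drive 1 (remaining 1 GB)
7 GB → drive 2 (remaining 9 GB)
12 GB → drive 3 (remaining 4 GB)
1 GB → drive 1 (remaining 0 GB)
5 GB → drive 2 (remaining 4 GB)
9 GB → drive 4 (remaining 7 GB)
9 GB → drive 5 (remaining 7 GB)
10 GB → drive 6 (remaining 6 GB)
10 GB → drive 7 (remaining 6 GB)
13 GB → drive 8 (remaining 3 GB)
8 GB → drive 9 (remaining 8 GB)
4 GB → drive 2 (remaining 0 GB)
14 GB → drive 10 (remaining 2 GB)
15 GB → drive 11 (remaining 1 GB)
11 drives × 16 GB = 176 GB; used 132 GB; unused 44 GB.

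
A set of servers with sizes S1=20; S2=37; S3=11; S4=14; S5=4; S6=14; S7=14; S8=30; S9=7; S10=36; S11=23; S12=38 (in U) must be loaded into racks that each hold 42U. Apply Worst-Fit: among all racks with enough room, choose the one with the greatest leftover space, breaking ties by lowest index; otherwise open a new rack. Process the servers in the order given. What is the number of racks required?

S1 (20U) → rack 1 (remaining 22U)
S2 (37U) → rack 2 (remaining 5U)
S3 (11U) → rack 1 (remaining 11U)
S4 (14U) → rack 3 (remaining 28U)
S5 (4U) → rack 3 (remaining 24U)
S6 (14U) → rack 3 (remaining 10U)
S7 (14U) → rack 4 (remaining 28U)
S8 (30U) → rack 5 (remaining 12U)
S9 (7U) → rack 4 (remaining 21U)
S10 (36U) → rack 6 (remaining 6U)
S11 (23U) → rack 7 (remaining 19U)
S12 (38U) → rack 8 (remaining 4U)
Final racks: [20,11] [37] [14,4,14] [14,7] [30] [36] [23] [38].

8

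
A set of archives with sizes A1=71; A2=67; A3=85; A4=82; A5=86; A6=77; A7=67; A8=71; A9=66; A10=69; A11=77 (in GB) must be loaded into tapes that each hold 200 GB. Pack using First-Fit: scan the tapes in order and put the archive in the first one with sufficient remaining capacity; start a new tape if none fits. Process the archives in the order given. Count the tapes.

6

Put A1 (71 GB) in tape 1; 129 GB remain.
Put A2 (67 GB) in tape 1; 62 GB remain.
Put A3 (85 GB) in tape 2; 115 GB remain.
Put A4 (82 GB) in tape 2; 33 GB remain.
Put A5 (86 GB) in tape 3; 114 GB remain.
Put A6 (77 GB) in tape 3; 37 GB remain.
Put A7 (67 GB) in tape 4; 133 GB remain.
Put A8 (71 GB) in tape 4; 62 GB remain.
Put A9 (66 GB) in tape 5; 134 GB remain.
Put A10 (69 GB) in tape 5; 65 GB remain.
Put A11 (77 GB) in tape 6; 123 GB remain.
Final tapes: [71,67] [85,82] [86,77] [67,71] [66,69] [77].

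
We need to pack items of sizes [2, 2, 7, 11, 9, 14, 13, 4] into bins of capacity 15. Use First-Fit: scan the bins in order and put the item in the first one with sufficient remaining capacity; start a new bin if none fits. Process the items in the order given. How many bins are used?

5 bins

2 → bin 1 (remaining 13)
2 → bin 1 (remaining 11)
7 → bin 1 (remaining 4)
11 → bin 2 (remaining 4)
9 → bin 3 (remaining 6)
14 → bin 4 (remaining 1)
13 → bin 5 (remaining 2)
4 → bin 1 (remaining 0)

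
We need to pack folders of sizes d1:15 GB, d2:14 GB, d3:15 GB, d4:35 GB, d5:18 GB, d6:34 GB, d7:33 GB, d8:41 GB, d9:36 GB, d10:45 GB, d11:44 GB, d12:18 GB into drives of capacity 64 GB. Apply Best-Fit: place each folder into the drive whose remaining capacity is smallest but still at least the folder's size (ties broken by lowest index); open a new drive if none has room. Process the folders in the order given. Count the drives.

drive 1: place d1 (15 GB), 49 GB left
drive 1: place d2 (14 GB), 35 GB left
drive 1: place d3 (15 GB), 20 GB left
drive 2: place d4 (35 GB), 29 GB left
drive 1: place d5 (18 GB), 2 GB left
drive 3: place d6 (34 GB), 30 GB left
drive 4: place d7 (33 GB), 31 GB left
drive 5: place d8 (41 GB), 23 GB left
drive 6: place d9 (36 GB), 28 GB left
drive 7: place d10 (45 GB), 19 GB left
drive 8: place d11 (44 GB), 20 GB left
drive 7: place d12 (18 GB), 1 GB left
Final drives: [15,14,15,18] [35] [34] [33] [41] [36] [45,18] [44].

8 drives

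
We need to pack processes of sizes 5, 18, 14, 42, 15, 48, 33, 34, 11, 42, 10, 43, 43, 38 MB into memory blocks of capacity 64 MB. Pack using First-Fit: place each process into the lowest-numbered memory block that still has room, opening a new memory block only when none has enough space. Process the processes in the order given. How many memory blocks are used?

5 MB → memory block 1 (remaining 59 MB)
18 MB → memory block 1 (remaining 41 MB)
14 MB → memory block 1 (remaining 27 MB)
42 MB → memory block 2 (remaining 22 MB)
15 MB → memory block 1 (remaining 12 MB)
48 MB → memory block 3 (remaining 16 MB)
33 MB → memory block 4 (remaining 31 MB)
34 MB → memory block 5 (remaining 30 MB)
11 MB → memory block 1 (remaining 1 MB)
42 MB → memory block 6 (remaining 22 MB)
10 MB → memory block 2 (remaining 12 MB)
43 MB → memory block 7 (remaining 21 MB)
43 MB → memory block 8 (remaining 21 MB)
38 MB → memory block 9 (remaining 26 MB)

9 memory blocks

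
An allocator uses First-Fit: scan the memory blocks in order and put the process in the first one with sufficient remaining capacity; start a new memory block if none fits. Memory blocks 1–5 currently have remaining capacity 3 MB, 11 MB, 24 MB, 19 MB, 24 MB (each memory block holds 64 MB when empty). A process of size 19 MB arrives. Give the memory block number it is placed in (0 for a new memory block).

3

Memory blocks with room: memory block 3 (24 MB), memory block 4 (19 MB), memory block 5 (24 MB).
The first with room is memory block 3.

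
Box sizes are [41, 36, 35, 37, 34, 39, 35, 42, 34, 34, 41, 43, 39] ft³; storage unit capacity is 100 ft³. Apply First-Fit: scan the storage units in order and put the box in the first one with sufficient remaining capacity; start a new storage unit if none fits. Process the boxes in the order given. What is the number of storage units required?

41 ft³ → storage unit 1 (remaining 59 ft³)
36 ft³ → storage unit 1 (remaining 23 ft³)
35 ft³ → storage unit 2 (remaining 65 ft³)
37 ft³ → storage unit 2 (remaining 28 ft³)
34 ft³ → storage unit 3 (remaining 66 ft³)
39 ft³ → storage unit 3 (remaining 27 ft³)
35 ft³ → storage unit 4 (remaining 65 ft³)
42 ft³ → storage unit 4 (remaining 23 ft³)
34 ft³ → storage unit 5 (remaining 66 ft³)
34 ft³ → storage unit 5 (remaining 32 ft³)
41 ft³ → storage unit 6 (remaining 59 ft³)
43 ft³ → storage unit 6 (remaining 16 ft³)
39 ft³ → storage unit 7 (remaining 61 ft³)

7 storage units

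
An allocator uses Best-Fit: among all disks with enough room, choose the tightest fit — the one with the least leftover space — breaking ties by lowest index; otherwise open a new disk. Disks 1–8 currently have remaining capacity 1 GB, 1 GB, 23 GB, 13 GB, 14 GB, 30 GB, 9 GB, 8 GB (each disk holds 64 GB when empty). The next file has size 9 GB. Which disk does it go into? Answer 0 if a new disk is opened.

Disks with room: disk 3 (23 GB), disk 4 (13 GB), disk 5 (14 GB), disk 6 (30 GB), disk 7 (9 GB).
Tightest fit is disk 7 with 9 GB free.

7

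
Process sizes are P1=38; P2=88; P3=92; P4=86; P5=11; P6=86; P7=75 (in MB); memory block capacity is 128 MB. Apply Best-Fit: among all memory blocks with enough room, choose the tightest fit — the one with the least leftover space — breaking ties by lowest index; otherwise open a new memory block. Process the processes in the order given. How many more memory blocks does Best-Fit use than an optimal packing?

0

Best-Fit: [38,88] [92,11] [86] [86] [75] → 5 memory blocks.
5 processes exceed 64 MB (half the capacity), and no two of those can share a memory block, so at least 5 memory blocks are needed.
So 5 is already optimal.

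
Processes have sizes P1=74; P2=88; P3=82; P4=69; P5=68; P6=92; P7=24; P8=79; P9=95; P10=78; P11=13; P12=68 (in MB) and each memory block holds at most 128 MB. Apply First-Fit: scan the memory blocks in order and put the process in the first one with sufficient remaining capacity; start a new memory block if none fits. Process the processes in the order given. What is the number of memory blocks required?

10

P1 (74 MB) → memory block 1 (remaining 54 MB)
P2 (88 MB) → memory block 2 (remaining 40 MB)
P3 (82 MB) → memory block 3 (remaining 46 MB)
P4 (69 MB) → memory block 4 (remaining 59 MB)
P5 (68 MB) → memory block 5 (remaining 60 MB)
P6 (92 MB) → memory block 6 (remaining 36 MB)
P7 (24 MB) → memory block 1 (remaining 30 MB)
P8 (79 MB) → memory block 7 (remaining 49 MB)
P9 (95 MB) → memory block 8 (remaining 33 MB)
P10 (78 MB) → memory block 9 (remaining 50 MB)
P11 (13 MB) → memory block 1 (remaining 17 MB)
P12 (68 MB) → memory block 10 (remaining 60 MB)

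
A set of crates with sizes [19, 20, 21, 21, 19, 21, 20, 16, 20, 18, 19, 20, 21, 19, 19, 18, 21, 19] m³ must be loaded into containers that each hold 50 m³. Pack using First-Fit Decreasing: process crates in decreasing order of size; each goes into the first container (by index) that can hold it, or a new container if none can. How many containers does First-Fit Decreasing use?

9

Sorted descending: 21, 21, 21, 21, 21, 20, 20, 20, 20, 19, 19, 19, 19, 19, 19, 18, 18, 16.
21 m³ → container 1 (remaining 29 m³)
21 m³ → container 1 (remaining 8 m³)
21 m³ → container 2 (remaining 29 m³)
21 m³ → container 2 (remaining 8 m³)
21 m³ → container 3 (remaining 29 m³)
20 m³ → container 3 (remaining 9 m³)
20 m³ → container 4 (remaining 30 m³)
20 m³ → container 4 (remaining 10 m³)
20 m³ → container 5 (remaining 30 m³)
19 m³ → container 5 (remaining 11 m³)
19 m³ → container 6 (remaining 31 m³)
19 m³ → container 6 (remaining 12 m³)
19 m³ → container 7 (remaining 31 m³)
19 m³ → container 7 (remaining 12 m³)
19 m³ → container 8 (remaining 31 m³)
18 m³ → container 8 (remaining 13 m³)
18 m³ → container 9 (remaining 32 m³)
16 m³ → container 9 (remaining 16 m³)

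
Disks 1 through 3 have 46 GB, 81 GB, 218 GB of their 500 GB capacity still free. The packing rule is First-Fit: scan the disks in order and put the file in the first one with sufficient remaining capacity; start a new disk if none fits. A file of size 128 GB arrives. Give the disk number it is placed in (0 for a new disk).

3

Disks with room: disk 3 (218 GB).
The first with room is disk 3.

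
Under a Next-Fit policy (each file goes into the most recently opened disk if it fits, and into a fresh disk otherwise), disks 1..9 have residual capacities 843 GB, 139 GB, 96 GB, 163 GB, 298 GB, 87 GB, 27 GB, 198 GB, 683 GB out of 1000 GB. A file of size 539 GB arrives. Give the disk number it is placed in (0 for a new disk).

9

Next-Fit only looks at disk 9, which has 683 GB free.
539 GB fits there.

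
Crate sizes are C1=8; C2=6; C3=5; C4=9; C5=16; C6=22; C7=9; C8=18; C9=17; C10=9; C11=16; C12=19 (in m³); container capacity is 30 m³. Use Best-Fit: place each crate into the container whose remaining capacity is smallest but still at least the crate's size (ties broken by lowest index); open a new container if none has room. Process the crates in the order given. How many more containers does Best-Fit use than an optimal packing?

1

Best-Fit: [8,6,5,9] [16,9] [22] [18,9] [17] [16] [19] → 7 containers.
Total size 154 m³; any packing needs at least ⌈154/30⌉ = 6 containers.
An optimal packing achieves that bound: [22,8] [19,9] [18,9] [17,9] [16,6,5] [16] → 6 containers.
Excess: 7 − 6 = 1.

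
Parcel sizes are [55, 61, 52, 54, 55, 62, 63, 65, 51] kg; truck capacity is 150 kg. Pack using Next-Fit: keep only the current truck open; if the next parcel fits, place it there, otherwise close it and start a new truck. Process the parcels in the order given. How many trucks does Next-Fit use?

5 trucks

truck 1: place 55 kg, 95 kg left
truck 1: place 61 kg, 34 kg left
truck 2: place 52 kg, 98 kg left
truck 2: place 54 kg, 44 kg left
truck 3: place 55 kg, 95 kg left
truck 3: place 62 kg, 33 kg left
truck 4: place 63 kg, 87 kg left
truck 4: place 65 kg, 22 kg left
truck 5: place 51 kg, 99 kg left
Final trucks: [55,61] [52,54] [55,62] [63,65] [51].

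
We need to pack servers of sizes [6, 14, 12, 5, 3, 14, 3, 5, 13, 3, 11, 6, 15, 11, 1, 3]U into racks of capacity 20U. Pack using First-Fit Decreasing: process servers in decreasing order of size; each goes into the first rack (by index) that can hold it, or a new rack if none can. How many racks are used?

Sorted descending: 15, 14, 14, 13, 12, 11, 11, 6, 6, 5, 5, 3, 3, 3, 3, 1.
15U → rack 1 (remaining 5U)
14U → rack 2 (remaining 6U)
14U → rack 3 (remaining 6U)
13U → rack 4 (remaining 7U)
12U → rack 5 (remaining 8U)
11U → rack 6 (remaining 9U)
11U → rack 7 (remaining 9U)
6U → rack 2 (remaining 0U)
6U → rack 3 (remaining 0U)
5U → rack 1 (remaining 0U)
5U → rack 4 (remaining 2U)
3U → rack 5 (remaining 5U)
3U → rack 5 (remaining 2U)
3U → rack 6 (remaining 6U)
3U → rack 6 (remaining 3U)
1U → rack 4 (remaining 1U)

7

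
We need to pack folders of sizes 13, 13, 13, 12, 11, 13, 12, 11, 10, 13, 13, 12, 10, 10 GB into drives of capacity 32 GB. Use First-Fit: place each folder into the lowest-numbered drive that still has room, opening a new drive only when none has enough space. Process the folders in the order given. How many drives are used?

13 GB → drive 1 (remaining 19 GB)
13 GB → drive 1 (remaining 6 GB)
13 GB → drive 2 (remaining 19 GB)
12 GB → drive 2 (remaining 7 GB)
11 GB → drive 3 (remaining 21 GB)
13 GB → drive 3 (remaining 8 GB)
12 GB → drive 4 (remaining 20 GB)
11 GB → drive 4 (remaining 9 GB)
10 GB → drive 5 (remaining 22 GB)
13 GB → drive 5 (remaining 9 GB)
13 GB → drive 6 (remaining 19 GB)
12 GB → drive 6 (remaining 7 GB)
10 GB → drive 7 (remaining 22 GB)
10 GB → drive 7 (remaining 12 GB)
Final drives: [13,13] [13,12] [11,13] [12,11] [10,13] [13,12] [10,10].

7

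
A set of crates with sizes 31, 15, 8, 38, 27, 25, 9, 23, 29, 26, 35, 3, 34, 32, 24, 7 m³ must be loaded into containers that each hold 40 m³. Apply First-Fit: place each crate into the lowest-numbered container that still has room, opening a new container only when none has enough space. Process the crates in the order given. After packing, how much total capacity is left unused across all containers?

container 1: place 31 m³, 9 m³ left
container 2: place 15 m³, 25 m³ left
container 1: place 8 m³, 1 m³ left
container 3: place 38 m³, 2 m³ left
container 4: place 27 m³, 13 m³ left
container 2: place 25 m³, 0 m³ left
container 4: place 9 m³, 4 m³ left
container 5: place 23 m³, 17 m³ left
container 6: place 29 m³, 11 m³ left
container 7: place 26 m³, 14 m³ left
container 8: place 35 m³, 5 m³ left
container 4: place 3 m³, 1 m³ left
container 9: place 34 m³, 6 m³ left
container 10: place 32 m³, 8 m³ left
container 11: place 24 m³, 16 m³ left
container 5: place 7 m³, 10 m³ left
11 containers × 40 m³ = 440 m³; used 366 m³; unused 74 m³.

74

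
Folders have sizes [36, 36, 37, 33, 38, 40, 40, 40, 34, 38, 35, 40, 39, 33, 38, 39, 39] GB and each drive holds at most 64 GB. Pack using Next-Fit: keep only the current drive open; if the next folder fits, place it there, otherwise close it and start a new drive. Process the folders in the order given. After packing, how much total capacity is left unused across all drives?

453

Put 36 GB in drive 1; 28 GB remain.
Put 36 GB in drive 2; 28 GB remain.
Put 37 GB in drive 3; 27 GB remain.
Put 33 GB in drive 4; 31 GB remain.
Put 38 GB in drive 5; 26 GB remain.
Put 40 GB in drive 6; 24 GB remain.
Put 40 GB in drive 7; 24 GB remain.
Put 40 GB in drive 8; 24 GB remain.
Put 34 GB in drive 9; 30 GB remain.
Put 38 GB in drive 10; 26 GB remain.
Put 35 GB in drive 11; 29 GB remain.
Put 40 GB in drive 12; 24 GB remain.
Put 39 GB in drive 13; 25 GB remain.
Put 33 GB in drive 14; 31 GB remain.
Put 38 GB in drive 15; 26 GB remain.
Put 39 GB in drive 16; 25 GB remain.
Put 39 GB in drive 17; 25 GB remain.
17 drives × 64 GB = 1088 GB; used 635 GB; unused 453 GB.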